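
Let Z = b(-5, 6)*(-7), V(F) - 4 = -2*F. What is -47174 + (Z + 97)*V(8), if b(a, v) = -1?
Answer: -48422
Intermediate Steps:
V(F) = 4 - 2*F
Z = 7 (Z = -1*(-7) = 7)
-47174 + (Z + 97)*V(8) = -47174 + (7 + 97)*(4 - 2*8) = -47174 + 104*(4 - 16) = -47174 + 104*(-12) = -47174 - 1248 = -48422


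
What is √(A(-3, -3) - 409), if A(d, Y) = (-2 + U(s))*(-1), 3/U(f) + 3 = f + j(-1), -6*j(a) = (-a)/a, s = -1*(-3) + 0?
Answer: 5*I*√17 ≈ 20.616*I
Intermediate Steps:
s = 3 (s = 3 + 0 = 3)
j(a) = ⅙ (j(a) = -(-a)/(6*a) = -⅙*(-1) = ⅙)
U(f) = 3/(-17/6 + f) (U(f) = 3/(-3 + (f + ⅙)) = 3/(-3 + (⅙ + f)) = 3/(-17/6 + f))
A(d, Y) = -16 (A(d, Y) = (-2 + 18/(-17 + 6*3))*(-1) = (-2 + 18/(-17 + 18))*(-1) = (-2 + 18/1)*(-1) = (-2 + 18*1)*(-1) = (-2 + 18)*(-1) = 16*(-1) = -16)
√(A(-3, -3) - 409) = √(-16 - 409) = √(-425) = 5*I*√17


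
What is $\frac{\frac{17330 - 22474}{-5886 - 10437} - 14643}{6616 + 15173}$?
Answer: $- \frac{239012545}{355661847} \approx -0.67202$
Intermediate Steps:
$\frac{\frac{17330 - 22474}{-5886 - 10437} - 14643}{6616 + 15173} = \frac{- \frac{5144}{-5886 - 10437} - 14643}{21789} = \left(- \frac{5144}{-16323} - 14643\right) \frac{1}{21789} = \left(\left(-5144\right) \left(- \frac{1}{16323}\right) - 14643\right) \frac{1}{21789} = \left(\frac{5144}{16323} - 14643\right) \frac{1}{21789} = \left(- \frac{239012545}{16323}\right) \frac{1}{21789} = - \frac{239012545}{355661847}$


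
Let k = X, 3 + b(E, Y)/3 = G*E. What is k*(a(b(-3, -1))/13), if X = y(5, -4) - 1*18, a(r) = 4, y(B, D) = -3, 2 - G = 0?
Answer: -84/13 ≈ -6.4615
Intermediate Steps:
G = 2 (G = 2 - 1*0 = 2 + 0 = 2)
b(E, Y) = -9 + 6*E (b(E, Y) = -9 + 3*(2*E) = -9 + 6*E)
X = -21 (X = -3 - 1*18 = -3 - 18 = -21)
k = -21
k*(a(b(-3, -1))/13) = -84/13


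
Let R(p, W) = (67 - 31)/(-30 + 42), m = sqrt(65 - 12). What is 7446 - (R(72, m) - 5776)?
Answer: 13219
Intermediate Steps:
m = sqrt(53) ≈ 7.2801
R(p, W) = 3 (R(p, W) = 36/12 = 36*(1/12) = 3)
7446 - (R(72, m) - 5776) = 7446 - (3 - 5776) = 7446 - 1*(-5773) = 7446 + 5773 = 13219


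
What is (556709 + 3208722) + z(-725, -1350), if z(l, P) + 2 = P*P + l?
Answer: 5587204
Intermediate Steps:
z(l, P) = -2 + l + P**2 (z(l, P) = -2 + (P*P + l) = -2 + (P**2 + l) = -2 + (l + P**2) = -2 + l + P**2)
(556709 + 3208722) + z(-725, -1350) = (556709 + 3208722) + (-2 - 725 + (-1350)**2) = 3765431 + (-2 - 725 + 1822500) = 3765431 + 1821773 = 5587204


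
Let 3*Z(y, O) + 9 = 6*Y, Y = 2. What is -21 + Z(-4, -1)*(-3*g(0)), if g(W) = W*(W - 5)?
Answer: -21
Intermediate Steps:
Z(y, O) = 1 (Z(y, O) = -3 + (6*2)/3 = -3 + (⅓)*12 = -3 + 4 = 1)
g(W) = W*(-5 + W)
-21 + Z(-4, -1)*(-3*g(0)) = -21 + 1*(-0*(-5 + 0)) = -21 + 1*(-0*(-5)) = -21 + 1*(-3*0) = -21 + 1*0 = -21 + 0 = -21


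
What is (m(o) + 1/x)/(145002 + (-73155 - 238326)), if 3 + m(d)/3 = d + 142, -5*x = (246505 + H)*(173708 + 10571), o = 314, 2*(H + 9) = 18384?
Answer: -64033265445763/7844145694000008 ≈ -0.0081632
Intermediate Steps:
H = 9183 (H = -9 + (½)*18384 = -9 + 9192 = 9183)
x = -47117928952/5 (x = -(246505 + 9183)*(173708 + 10571)/5 = -255688*184279/5 = -⅕*47117928952 = -47117928952/5 ≈ -9.4236e+9)
m(d) = 417 + 3*d (m(d) = -9 + 3*(d + 142) = -9 + 3*(142 + d) = -9 + (426 + 3*d) = 417 + 3*d)
(m(o) + 1/x)/(145002 + (-73155 - 238326)) = ((417 + 3*314) + 1/(-47117928952/5))/(145002 + (-73155 - 238326)) = ((417 + 942) - 5/47117928952)/(145002 - 311481) = (1359 - 5/47117928952)/(-166479) = (64033265445763/47117928952)*(-1/166479) = -64033265445763/7844145694000008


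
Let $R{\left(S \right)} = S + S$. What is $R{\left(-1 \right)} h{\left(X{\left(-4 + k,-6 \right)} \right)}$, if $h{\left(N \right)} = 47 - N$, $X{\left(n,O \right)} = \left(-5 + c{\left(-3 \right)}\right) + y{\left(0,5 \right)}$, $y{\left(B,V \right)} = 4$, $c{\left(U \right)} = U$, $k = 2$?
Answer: $-102$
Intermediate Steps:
$X{\left(n,O \right)} = -4$ ($X{\left(n,O \right)} = \left(-5 - 3\right) + 4 = -8 + 4 = -4$)
$R{\left(S \right)} = 2 S$
$R{\left(-1 \right)} h{\left(X{\left(-4 + k,-6 \right)} \right)} = 2 \left(-1\right) \left(47 - -4\right) = - 2 \left(47 + 4\right) = \left(-2\right) 51 = -102$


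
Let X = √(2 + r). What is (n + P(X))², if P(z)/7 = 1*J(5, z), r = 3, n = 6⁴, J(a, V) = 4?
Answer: 1752976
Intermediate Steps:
n = 1296
X = √5 (X = √(2 + 3) = √5 ≈ 2.2361)
P(z) = 28 (P(z) = 7*(1*4) = 7*4 = 28)
(n + P(X))² = (1296 + 28)² = 1324² = 1752976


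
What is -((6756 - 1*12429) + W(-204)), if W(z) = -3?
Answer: 5676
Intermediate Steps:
-((6756 - 1*12429) + W(-204)) = -((6756 - 1*12429) - 3) = -((6756 - 12429) - 3) = -(-5673 - 3) = -1*(-5676) = 5676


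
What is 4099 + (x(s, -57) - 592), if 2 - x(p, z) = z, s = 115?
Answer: 3566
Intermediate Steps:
x(p, z) = 2 - z
4099 + (x(s, -57) - 592) = 4099 + ((2 - 1*(-57)) - 592) = 4099 + ((2 + 57) - 592) = 4099 + (59 - 592) = 4099 - 533 = 3566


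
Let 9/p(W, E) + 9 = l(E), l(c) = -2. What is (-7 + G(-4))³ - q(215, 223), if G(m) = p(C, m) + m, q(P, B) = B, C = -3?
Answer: -2493813/1331 ≈ -1873.6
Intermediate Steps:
p(W, E) = -9/11 (p(W, E) = 9/(-9 - 2) = 9/(-11) = 9*(-1/11) = -9/11)
G(m) = -9/11 + m
(-7 + G(-4))³ - q(215, 223) = (-7 + (-9/11 - 4))³ - 1*223 = (-7 - 53/11)³ - 223 = (-130/11)³ - 223 = -2197000/1331 - 223 = -2493813/1331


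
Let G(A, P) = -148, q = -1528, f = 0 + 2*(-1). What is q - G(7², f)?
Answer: -1380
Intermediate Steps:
f = -2 (f = 0 - 2 = -2)
q - G(7², f) = -1528 - 1*(-148) = -1528 + 148 = -1380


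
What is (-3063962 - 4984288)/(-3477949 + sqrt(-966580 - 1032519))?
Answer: 559828060785/241922624914 + 160965*I*sqrt(1999099)/241922624914 ≈ 2.3141 + 0.00094075*I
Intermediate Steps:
(-3063962 - 4984288)/(-3477949 + sqrt(-966580 - 1032519)) = -8048250/(-3477949 + sqrt(-1999099)) = -8048250/(-3477949 + I*sqrt(1999099))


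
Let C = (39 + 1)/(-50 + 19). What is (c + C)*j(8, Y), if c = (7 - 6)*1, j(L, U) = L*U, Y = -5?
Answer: 360/31 ≈ 11.613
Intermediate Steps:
C = -40/31 (C = 40/(-31) = 40*(-1/31) = -40/31 ≈ -1.2903)
c = 1 (c = 1*1 = 1)
(c + C)*j(8, Y) = (1 - 40/31)*(8*(-5)) = -9/31*(-40) = 360/31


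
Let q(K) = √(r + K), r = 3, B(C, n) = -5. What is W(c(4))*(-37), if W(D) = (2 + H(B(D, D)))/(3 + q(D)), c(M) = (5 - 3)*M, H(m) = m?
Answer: -333/2 + 111*√11/2 ≈ 17.573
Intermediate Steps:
q(K) = √(3 + K)
c(M) = 2*M
W(D) = -3/(3 + √(3 + D)) (W(D) = (2 - 5)/(3 + √(3 + D)) = -3/(3 + √(3 + D)))
W(c(4))*(-37) = -3/(3 + √(3 + 2*4))*(-37) = -3/(3 + √(3 + 8))*(-37) = -3/(3 + √11)*(-37) = 111/(3 + √11)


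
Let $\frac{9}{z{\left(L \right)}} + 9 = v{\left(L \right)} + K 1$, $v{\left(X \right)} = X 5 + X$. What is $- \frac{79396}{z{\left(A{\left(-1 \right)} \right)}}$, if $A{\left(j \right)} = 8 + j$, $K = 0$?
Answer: $- \frac{873356}{3} \approx -2.9112 \cdot 10^{5}$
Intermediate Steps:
$v{\left(X \right)} = 6 X$ ($v{\left(X \right)} = 5 X + X = 6 X$)
$z{\left(L \right)} = \frac{9}{-9 + 6 L}$ ($z{\left(L \right)} = \frac{9}{-9 + \left(6 L + 0 \cdot 1\right)} = \frac{9}{-9 + \left(6 L + 0\right)} = \frac{9}{-9 + 6 L}$)
$- \frac{79396}{z{\left(A{\left(-1 \right)} \right)}} = - \frac{79396}{3 \frac{1}{-3 + 2 \left(8 - 1\right)}} = - \frac{79396}{3 \frac{1}{-3 + 2 \cdot 7}} = - \frac{79396}{3 \frac{1}{-3 + 14}} = - \frac{79396}{3 \cdot \frac{1}{11}} = - \frac{79396}{\frac{3}{11}} = \left(-79396\right) \frac{11}{3} = - \frac{873356}{3}$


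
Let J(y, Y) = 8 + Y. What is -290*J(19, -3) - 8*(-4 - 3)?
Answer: -1394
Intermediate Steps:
-290*J(19, -3) - 8*(-4 - 3) = -290*(8 - 3) - 8*(-4 - 3) = -290*5 - 8*(-7) = -1450 + 56 = -1394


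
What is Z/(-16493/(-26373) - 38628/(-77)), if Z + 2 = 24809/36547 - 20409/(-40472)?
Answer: -350532266318091/215531709383255960 ≈ -0.0016264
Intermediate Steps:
Z = -1208302797/1479130184 (Z = -2 + (24809/36547 - 20409/(-40472)) = -2 + (24809*(1/36547) - 20409*(-1/40472)) = -2 + (24809/36547 + 20409/40472) = -2 + 1749957571/1479130184 = -1208302797/1479130184 ≈ -0.81690)
Z/(-16493/(-26373) - 38628/(-77)) = -1208302797/(1479130184*(-16493/(-26373) - 38628/(-77))) = -1208302797/(1479130184*(-16493*(-1/26373) - 38628*(-1/77))) = -1208302797/(1479130184*(16493/26373 + 38628/77)) = -1208302797/(1479130184*1020006205/2030721) = -1208302797/1479130184*2030721/1020006205 = -350532266318091/215531709383255960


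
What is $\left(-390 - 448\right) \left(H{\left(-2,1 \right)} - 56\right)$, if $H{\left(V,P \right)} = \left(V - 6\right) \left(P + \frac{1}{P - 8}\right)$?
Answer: $\frac{368720}{7} \approx 52674.0$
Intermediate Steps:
$H{\left(V,P \right)} = \left(-6 + V\right) \left(P + \frac{1}{-8 + P}\right)$
$\left(-390 - 448\right) \left(H{\left(-2,1 \right)} - 56\right) = \left(-390 - 448\right) \left(\frac{-6 - 2 - 6 \cdot 1^{2} + 48 \cdot 1 - 2 \cdot 1^{2} - 8 \left(-2\right)}{-8 + 1} - 56\right) = - 838 \left(\frac{-6 - 2 - 6 + 48 - 2 + 16}{-7} - 56\right) = - 838 \left(- \frac{-6 - 2 - 6 + 48 - 2 + 16}{7} - 56\right) = - 838 \left(\left(- \frac{1}{7}\right) 48 - 56\right) = - 838 \left(- \frac{48}{7} - 56\right) = \left(-838\right) \left(- \frac{440}{7}\right) = \frac{368720}{7}$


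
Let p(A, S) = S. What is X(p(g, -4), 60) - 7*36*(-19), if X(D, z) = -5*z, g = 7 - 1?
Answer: 4488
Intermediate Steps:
g = 6
X(p(g, -4), 60) - 7*36*(-19) = -5*60 - 7*36*(-19) = -300 - 252*(-19) = -300 + 4788 = 4488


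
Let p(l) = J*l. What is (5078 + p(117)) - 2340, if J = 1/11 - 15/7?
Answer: 192340/77 ≈ 2497.9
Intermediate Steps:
J = -158/77 (J = 1*(1/11) - 15*1/7 = 1/11 - 15/7 = -158/77 ≈ -2.0519)
p(l) = -158*l/77
(5078 + p(117)) - 2340 = (5078 - 158/77*117) - 2340 = (5078 - 18486/77) - 2340 = 372520/77 - 2340 = 192340/77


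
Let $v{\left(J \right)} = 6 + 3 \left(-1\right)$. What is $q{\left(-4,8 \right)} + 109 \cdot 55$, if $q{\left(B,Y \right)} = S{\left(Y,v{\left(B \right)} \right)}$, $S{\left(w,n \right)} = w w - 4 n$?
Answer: $6047$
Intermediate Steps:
$v{\left(J \right)} = 3$ ($v{\left(J \right)} = 6 - 3 = 3$)
$S{\left(w,n \right)} = w^{2} - 4 n$
$q{\left(B,Y \right)} = -12 + Y^{2}$ ($q{\left(B,Y \right)} = Y^{2} - 12 = -12 + Y^{2}$)
$q{\left(-4,8 \right)} + 109 \cdot 55 = \left(-12 + 8^{2}\right) + 109 \cdot 55 = \left(-12 + 64\right) + 5995 = 52 + 5995 = 6047$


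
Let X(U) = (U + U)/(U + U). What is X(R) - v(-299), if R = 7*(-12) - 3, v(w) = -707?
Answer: 708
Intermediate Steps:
R = -87 (R = -84 - 3 = -87)
X(U) = 1 (X(U) = (2*U)/((2*U)) = (2*U)*(1/(2*U)) = 1)
X(R) - v(-299) = 1 - 1*(-707) = 1 + 707 = 708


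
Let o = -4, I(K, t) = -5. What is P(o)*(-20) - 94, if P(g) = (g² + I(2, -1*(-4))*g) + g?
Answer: -734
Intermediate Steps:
P(g) = g² - 4*g (P(g) = (g² - 5*g) + g = g² - 4*g)
P(o)*(-20) - 94 = -4*(-4 - 4)*(-20) - 94 = -4*(-8)*(-20) - 94 = 32*(-20) - 94 = -640 - 94 = -734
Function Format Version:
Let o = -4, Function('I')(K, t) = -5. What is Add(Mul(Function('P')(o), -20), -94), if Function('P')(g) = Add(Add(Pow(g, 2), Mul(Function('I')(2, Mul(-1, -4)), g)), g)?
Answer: -734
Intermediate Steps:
Function('P')(g) = Add(Pow(g, 2), Mul(-4, g)) (Function('P')(g) = Add(Add(Pow(g, 2), Mul(-5, g)), g) = Add(Pow(g, 2), Mul(-4, g)))
Add(Mul(Function('P')(o), -20), -94) = Add(Mul(Mul(-4, Add(-4, -4)), -20), -94) = Add(Mul(Mul(-4, -8), -20), -94) = Add(Mul(32, -20), -94) = Add(-640, -94) = -734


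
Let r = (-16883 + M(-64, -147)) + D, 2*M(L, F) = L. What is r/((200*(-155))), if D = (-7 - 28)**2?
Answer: 1569/3100 ≈ 0.50613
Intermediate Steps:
M(L, F) = L/2
D = 1225 (D = (-35)**2 = 1225)
r = -15690 (r = (-16883 + (1/2)*(-64)) + 1225 = (-16883 - 32) + 1225 = -16915 + 1225 = -15690)
r/((200*(-155))) = -15690/(200*(-155)) = -15690/(-31000) = -15690*(-1/31000) = 1569/3100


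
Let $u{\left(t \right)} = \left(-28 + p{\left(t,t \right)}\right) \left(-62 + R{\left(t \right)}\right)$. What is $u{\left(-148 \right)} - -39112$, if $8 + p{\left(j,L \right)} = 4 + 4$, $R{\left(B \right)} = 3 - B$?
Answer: $36620$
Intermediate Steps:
$p{\left(j,L \right)} = 0$ ($p{\left(j,L \right)} = -8 + \left(4 + 4\right) = -8 + 8 = 0$)
$u{\left(t \right)} = 1652 + 28 t$ ($u{\left(t \right)} = \left(-28 + 0\right) \left(-62 - \left(-3 + t\right)\right) = - 28 \left(-59 - t\right) = 1652 + 28 t$)
$u{\left(-148 \right)} - -39112 = \left(1652 + 28 \left(-148\right)\right) - -39112 = \left(1652 - 4144\right) + 39112 = -2492 + 39112 = 36620$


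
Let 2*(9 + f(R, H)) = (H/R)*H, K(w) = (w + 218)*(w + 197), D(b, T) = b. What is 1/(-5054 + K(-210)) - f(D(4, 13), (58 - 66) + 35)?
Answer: -1694407/20632 ≈ -82.125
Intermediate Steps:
K(w) = (197 + w)*(218 + w) (K(w) = (218 + w)*(197 + w) = (197 + w)*(218 + w))
f(R, H) = -9 + H**2/(2*R) (f(R, H) = -9 + ((H/R)*H)/2 = -9 + (H**2/R)/2 = -9 + H**2/(2*R))
1/(-5054 + K(-210)) - f(D(4, 13), (58 - 66) + 35) = 1/(-5054 + (42946 + (-210)**2 + 415*(-210))) - (-9 + (1/2)*((58 - 66) + 35)**2/4) = 1/(-5054 + (42946 + 44100 - 87150)) - (-9 + (1/2)*(-8 + 35)**2*(1/4)) = 1/(-5054 - 104) - (-9 + (1/2)*27**2*(1/4)) = 1/(-5158) - (-9 + (1/2)*729*(1/4)) = -1/5158 - (-9 + 729/8) = -1/5158 - 1*657/8 = -1/5158 - 657/8 = -1694407/20632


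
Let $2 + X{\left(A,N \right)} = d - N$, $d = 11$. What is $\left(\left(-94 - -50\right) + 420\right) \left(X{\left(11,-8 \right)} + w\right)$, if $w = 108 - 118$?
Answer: $2632$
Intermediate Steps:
$X{\left(A,N \right)} = 9 - N$ ($X{\left(A,N \right)} = -2 - \left(-11 + N\right) = 9 - N$)
$w = -10$
$\left(\left(-94 - -50\right) + 420\right) \left(X{\left(11,-8 \right)} + w\right) = \left(\left(-94 - -50\right) + 420\right) \left(\left(9 - -8\right) - 10\right) = \left(\left(-94 + 50\right) + 420\right) \left(\left(9 + 8\right) - 10\right) = \left(-44 + 420\right) \left(17 - 10\right) = 376 \cdot 7 = 2632$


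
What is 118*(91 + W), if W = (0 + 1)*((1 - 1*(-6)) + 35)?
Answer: 15694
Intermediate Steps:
W = 42 (W = 1*((1 + 6) + 35) = 1*(7 + 35) = 1*42 = 42)
118*(91 + W) = 118*(91 + 42) = 118*133 = 15694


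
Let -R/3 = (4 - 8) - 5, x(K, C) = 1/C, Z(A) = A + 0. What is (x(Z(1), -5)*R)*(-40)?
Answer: 216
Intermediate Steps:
Z(A) = A
R = 27 (R = -3*((4 - 8) - 5) = -3*(-4 - 5) = -3*(-9) = 27)
(x(Z(1), -5)*R)*(-40) = (27/(-5))*(-40) = -⅕*27*(-40) = -27/5*(-40) = 216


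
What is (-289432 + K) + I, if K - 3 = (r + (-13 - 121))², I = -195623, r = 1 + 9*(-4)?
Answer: -456491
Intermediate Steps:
r = -35 (r = 1 - 36 = -35)
K = 28564 (K = 3 + (-35 + (-13 - 121))² = 3 + (-35 - 134)² = 3 + (-169)² = 3 + 28561 = 28564)
(-289432 + K) + I = (-289432 + 28564) - 195623 = -260868 - 195623 = -456491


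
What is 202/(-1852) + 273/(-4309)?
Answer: -688007/3990134 ≈ -0.17243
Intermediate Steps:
202/(-1852) + 273/(-4309) = 202*(-1/1852) + 273*(-1/4309) = -101/926 - 273/4309 = -688007/3990134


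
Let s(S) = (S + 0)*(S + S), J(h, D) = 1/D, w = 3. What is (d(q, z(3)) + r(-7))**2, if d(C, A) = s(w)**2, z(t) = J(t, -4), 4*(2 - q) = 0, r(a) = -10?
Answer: 98596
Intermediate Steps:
s(S) = 2*S**2 (s(S) = S*(2*S) = 2*S**2)
q = 2 (q = 2 - 1/4*0 = 2 + 0 = 2)
z(t) = -1/4 (z(t) = 1/(-4) = -1/4)
d(C, A) = 324 (d(C, A) = (2*3**2)**2 = (2*9)**2 = 18**2 = 324)
(d(q, z(3)) + r(-7))**2 = (324 - 10)**2 = 314**2 = 98596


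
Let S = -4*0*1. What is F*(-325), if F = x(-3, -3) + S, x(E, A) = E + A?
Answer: 1950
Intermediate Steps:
x(E, A) = A + E
S = 0 (S = 0*1 = 0)
F = -6 (F = (-3 - 3) + 0 = -6 + 0 = -6)
F*(-325) = -6*(-325) = 1950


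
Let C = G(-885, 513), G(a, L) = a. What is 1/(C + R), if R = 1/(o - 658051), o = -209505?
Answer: -867556/767787061 ≈ -0.0011299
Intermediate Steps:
R = -1/867556 (R = 1/(-209505 - 658051) = 1/(-867556) = -1/867556 ≈ -1.1527e-6)
C = -885
1/(C + R) = 1/(-885 - 1/867556) = 1/(-767787061/867556) = -867556/767787061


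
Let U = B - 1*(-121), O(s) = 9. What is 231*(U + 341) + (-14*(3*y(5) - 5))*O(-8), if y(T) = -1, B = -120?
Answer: 80010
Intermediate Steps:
U = 1 (U = -120 - 1*(-121) = -120 + 121 = 1)
231*(U + 341) + (-14*(3*y(5) - 5))*O(-8) = 231*(1 + 341) - 14*(3*(-1) - 5)*9 = 231*342 - 14*(-3 - 5)*9 = 79002 - 14*(-8)*9 = 79002 + 112*9 = 79002 + 1008 = 80010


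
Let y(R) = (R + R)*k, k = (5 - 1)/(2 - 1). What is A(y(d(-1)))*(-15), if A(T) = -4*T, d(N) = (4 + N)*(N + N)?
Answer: -2880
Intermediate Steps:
d(N) = 2*N*(4 + N) (d(N) = (4 + N)*(2*N) = 2*N*(4 + N))
k = 4 (k = 4/1 = 4*1 = 4)
y(R) = 8*R (y(R) = (R + R)*4 = (2*R)*4 = 8*R)
A(y(d(-1)))*(-15) = -32*2*(-1)*(4 - 1)*(-15) = -32*2*(-1)*3*(-15) = -32*(-6)*(-15) = -4*(-48)*(-15) = 192*(-15) = -2880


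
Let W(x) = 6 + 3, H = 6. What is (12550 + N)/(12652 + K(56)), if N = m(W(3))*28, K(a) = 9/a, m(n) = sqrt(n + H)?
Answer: 702800/708521 + 1568*sqrt(15)/708521 ≈ 1.0005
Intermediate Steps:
W(x) = 9
m(n) = sqrt(6 + n) (m(n) = sqrt(n + 6) = sqrt(6 + n))
N = 28*sqrt(15) (N = sqrt(6 + 9)*28 = sqrt(15)*28 = 28*sqrt(15) ≈ 108.44)
(12550 + N)/(12652 + K(56)) = (12550 + 28*sqrt(15))/(12652 + 9/56) = (12550 + 28*sqrt(15))/(708521/56) = (12550 + 28*sqrt(15))*(56/708521) = 702800/708521 + 1568*sqrt(15)/708521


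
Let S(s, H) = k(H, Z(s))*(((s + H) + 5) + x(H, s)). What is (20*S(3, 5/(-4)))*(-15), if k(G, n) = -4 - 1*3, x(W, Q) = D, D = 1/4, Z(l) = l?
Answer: 14700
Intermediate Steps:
D = ¼ ≈ 0.25000
x(W, Q) = ¼
k(G, n) = -7 (k(G, n) = -4 - 3 = -7)
S(s, H) = -147/4 - 7*H - 7*s (S(s, H) = -7*(((s + H) + 5) + ¼) = -7*(((H + s) + 5) + ¼) = -7*((5 + H + s) + ¼) = -7*(21/4 + H + s) = -147/4 - 7*H - 7*s)
(20*S(3, 5/(-4)))*(-15) = (20*(-147/4 - 35/(-4) - 7*3))*(-15) = (20*(-147/4 - 35*(-1)/4 - 21))*(-15) = (20*(-147/4 - 7*(-5/4) - 21))*(-15) = (20*(-147/4 + 35/4 - 21))*(-15) = (20*(-49))*(-15) = -980*(-15) = 14700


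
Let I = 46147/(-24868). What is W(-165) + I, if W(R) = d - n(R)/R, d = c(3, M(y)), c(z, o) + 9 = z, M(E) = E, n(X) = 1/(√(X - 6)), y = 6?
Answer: -195355/24868 - I*√19/9405 ≈ -7.8557 - 0.00046347*I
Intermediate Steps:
n(X) = (-6 + X)^(-½) (n(X) = 1/(√(-6 + X)) = (-6 + X)^(-½))
c(z, o) = -9 + z
d = -6 (d = -9 + 3 = -6)
I = -46147/24868 (I = 46147*(-1/24868) = -46147/24868 ≈ -1.8557)
W(R) = -6 - 1/(R*√(-6 + R)) (W(R) = -6 - 1/(√(-6 + R)*R) = -6 - 1/(R*√(-6 + R)))
W(-165) + I = (-6 - 1/(-165*√(-6 - 165))) - 46147/24868 = (-6 - 1*(-1/165)/√(-171)) - 46147/24868 = (-6 - 1*(-1/165)*(-I*√19/57)) - 46147/24868 = (-6 - I*√19/9405) - 46147/24868 = -195355/24868 - I*√19/9405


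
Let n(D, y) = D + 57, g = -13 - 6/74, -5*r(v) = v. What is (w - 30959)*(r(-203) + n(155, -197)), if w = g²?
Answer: -10646740149/1369 ≈ -7.7770e+6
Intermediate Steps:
r(v) = -v/5
g = -484/37 (g = -13 - 6*1/74 = -13 - 3/37 = -484/37 ≈ -13.081)
n(D, y) = 57 + D
w = 234256/1369 (w = (-484/37)² = 234256/1369 ≈ 171.11)
(w - 30959)*(r(-203) + n(155, -197)) = (234256/1369 - 30959)*(-⅕*(-203) + (57 + 155)) = -42148615*(203/5 + 212)/1369 = -42148615/1369*1263/5 = -10646740149/1369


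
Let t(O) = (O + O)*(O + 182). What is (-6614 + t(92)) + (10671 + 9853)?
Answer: 64326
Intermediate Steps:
t(O) = 2*O*(182 + O) (t(O) = (2*O)*(182 + O) = 2*O*(182 + O))
(-6614 + t(92)) + (10671 + 9853) = (-6614 + 2*92*(182 + 92)) + (10671 + 9853) = (-6614 + 2*92*274) + 20524 = (-6614 + 50416) + 20524 = 43802 + 20524 = 64326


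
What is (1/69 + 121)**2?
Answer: 69722500/4761 ≈ 14645.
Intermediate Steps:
(1/69 + 121)**2 = (8350/69)**2 = 69722500/4761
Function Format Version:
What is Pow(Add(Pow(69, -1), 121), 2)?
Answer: Rational(69722500, 4761) ≈ 14645.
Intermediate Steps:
Pow(Add(Pow(69, -1), 121), 2) = Pow(Add(Rational(1, 69), 121), 2) = Pow(Rational(8350, 69), 2) = Rational(69722500, 4761)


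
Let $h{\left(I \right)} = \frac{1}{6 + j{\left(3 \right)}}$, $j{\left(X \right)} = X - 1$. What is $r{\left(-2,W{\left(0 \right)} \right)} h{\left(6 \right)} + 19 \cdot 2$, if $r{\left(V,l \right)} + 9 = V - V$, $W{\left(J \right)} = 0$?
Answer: $\frac{295}{8} \approx 36.875$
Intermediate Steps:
$r{\left(V,l \right)} = -9$ ($r{\left(V,l \right)} = -9 + \left(V - V\right) = -9 + 0 = -9$)
$j{\left(X \right)} = -1 + X$
$h{\left(I \right)} = \frac{1}{8}$ ($h{\left(I \right)} = \frac{1}{6 + \left(-1 + 3\right)} = \frac{1}{6 + 2} = \frac{1}{8}$)
$r{\left(-2,W{\left(0 \right)} \right)} h{\left(6 \right)} + 19 \cdot 2 = \left(-9\right) \frac{1}{8} + 19 \cdot 2 = - \frac{9}{8} + 38 = \frac{295}{8}$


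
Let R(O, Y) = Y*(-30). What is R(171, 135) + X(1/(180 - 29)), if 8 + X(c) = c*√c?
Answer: -4058 + √151/22801 ≈ -4058.0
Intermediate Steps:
R(O, Y) = -30*Y
X(c) = -8 + c^(3/2) (X(c) = -8 + c*√c = -8 + c^(3/2))
R(171, 135) + X(1/(180 - 29)) = -30*135 + (-8 + (1/(180 - 29))^(3/2)) = -4050 + (-8 + (1/151)^(3/2)) = -4050 + (-8 + √151/22801) = -4058 + √151/22801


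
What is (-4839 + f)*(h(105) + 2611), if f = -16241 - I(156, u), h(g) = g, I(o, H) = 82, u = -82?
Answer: -57475992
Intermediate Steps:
f = -16323 (f = -16241 - 1*82 = -16241 - 82 = -16323)
(-4839 + f)*(h(105) + 2611) = (-4839 - 16323)*(105 + 2611) = -21162*2716 = -57475992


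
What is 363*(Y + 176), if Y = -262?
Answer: -31218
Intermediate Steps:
363*(Y + 176) = 363*(-262 + 176) = 363*(-86) = -31218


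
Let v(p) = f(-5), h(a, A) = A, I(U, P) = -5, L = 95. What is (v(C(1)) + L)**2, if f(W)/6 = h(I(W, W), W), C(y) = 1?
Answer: 4225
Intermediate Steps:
f(W) = 6*W
v(p) = -30 (v(p) = 6*(-5) = -30)
(v(C(1)) + L)**2 = (-30 + 95)**2 = 65**2 = 4225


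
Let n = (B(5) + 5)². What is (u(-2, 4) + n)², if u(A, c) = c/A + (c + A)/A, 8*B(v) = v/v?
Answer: 2217121/4096 ≈ 541.29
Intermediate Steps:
B(v) = ⅛ (B(v) = (v/v)/8 = (⅛)*1 = ⅛)
n = 1681/64 (n = (⅛ + 5)² = (41/8)² = 1681/64 ≈ 26.266)
u(A, c) = c/A + (A + c)/A
(u(-2, 4) + n)² = ((-2 + 2*4)/(-2) + 1681/64)² = (-(-2 + 8)/2 + 1681/64)² = (-½*6 + 1681/64)² = (-3 + 1681/64)² = (1489/64)² = 2217121/4096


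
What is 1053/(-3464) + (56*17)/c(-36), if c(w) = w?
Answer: -833909/31176 ≈ -26.748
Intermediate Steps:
1053/(-3464) + (56*17)/c(-36) = 1053/(-3464) + (56*17)/(-36) = 1053*(-1/3464) + 952*(-1/36) = -1053/3464 - 238/9 = -833909/31176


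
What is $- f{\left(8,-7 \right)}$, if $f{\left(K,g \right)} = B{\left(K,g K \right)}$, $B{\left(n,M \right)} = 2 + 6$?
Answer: $-8$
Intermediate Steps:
$B{\left(n,M \right)} = 8$
$f{\left(K,g \right)} = 8$
$- f{\left(8,-7 \right)} = \left(-1\right) 8 = -8$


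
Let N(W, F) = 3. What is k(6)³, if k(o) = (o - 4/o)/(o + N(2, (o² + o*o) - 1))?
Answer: 4096/19683 ≈ 0.20810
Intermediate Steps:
k(o) = (o - 4/o)/(3 + o) (k(o) = (o - 4/o)/(o + 3) = (o - 4/o)/(3 + o))
k(6)³ = ((-4 + 6²)/(6*(3 + 6)))³ = ((⅙)*(-4 + 36)/9)³ = ((⅙)*(⅑)*32)³ = (16/27)³ = 4096/19683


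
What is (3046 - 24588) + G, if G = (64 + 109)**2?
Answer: 8387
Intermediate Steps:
G = 29929 (G = 173**2 = 29929)
(3046 - 24588) + G = (3046 - 24588) + 29929 = -21542 + 29929 = 8387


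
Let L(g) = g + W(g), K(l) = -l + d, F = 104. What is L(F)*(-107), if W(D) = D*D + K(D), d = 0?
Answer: -1157312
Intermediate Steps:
K(l) = -l (K(l) = -l + 0 = -l)
W(D) = D² - D (W(D) = D*D - D = D² - D)
L(g) = g + g*(-1 + g)
L(F)*(-107) = 104²*(-107) = 10816*(-107) = -1157312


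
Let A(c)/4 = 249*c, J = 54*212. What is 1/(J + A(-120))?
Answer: -1/108072 ≈ -9.2531e-6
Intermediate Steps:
J = 11448
A(c) = 996*c (A(c) = 4*(249*c) = 996*c)
1/(J + A(-120)) = 1/(11448 + 996*(-120)) = 1/(11448 - 119520) = 1/(-108072) = -1/108072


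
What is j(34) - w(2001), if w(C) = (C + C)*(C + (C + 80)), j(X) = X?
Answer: -16336130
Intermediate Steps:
w(C) = 2*C*(80 + 2*C) (w(C) = (2*C)*(C + (80 + C)) = (2*C)*(80 + 2*C) = 2*C*(80 + 2*C))
j(34) - w(2001) = 34 - 4*2001*(40 + 2001) = 34 - 4*2001*2041 = 34 - 1*16336164 = 34 - 16336164 = -16336130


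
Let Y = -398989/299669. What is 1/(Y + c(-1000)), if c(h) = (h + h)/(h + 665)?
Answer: 20077823/93135337 ≈ 0.21558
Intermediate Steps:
c(h) = 2*h/(665 + h) (c(h) = (2*h)/(665 + h) = 2*h/(665 + h))
Y = -398989/299669 (Y = -398989*1/299669 = -398989/299669 ≈ -1.3314)
1/(Y + c(-1000)) = 1/(-398989/299669 + 2*(-1000)/(665 - 1000)) = 1/(-398989/299669 + 2*(-1000)/(-335)) = 1/(-398989/299669 + 2*(-1000)*(-1/335)) = 1/(-398989/299669 + 400/67) = 1/(93135337/20077823) = 20077823/93135337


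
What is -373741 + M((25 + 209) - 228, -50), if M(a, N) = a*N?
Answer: -374041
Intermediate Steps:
M(a, N) = N*a
-373741 + M((25 + 209) - 228, -50) = -373741 - 50*((25 + 209) - 228) = -373741 - 50*(234 - 228) = -373741 - 50*6 = -373741 - 300 = -374041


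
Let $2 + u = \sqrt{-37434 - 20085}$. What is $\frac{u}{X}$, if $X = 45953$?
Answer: $- \frac{2}{45953} + \frac{3 i \sqrt{6391}}{45953} \approx -4.3523 \cdot 10^{-5} + 0.0052191 i$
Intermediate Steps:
$u = -2 + 3 i \sqrt{6391}$ ($u = -2 + \sqrt{-37434 - 20085} = -2 + \sqrt{-57519} = -2 + 3 i \sqrt{6391} \approx -2.0 + 239.83 i$)
$\frac{u}{X} = \frac{-2 + 3 i \sqrt{6391}}{45953} = \left(-2 + 3 i \sqrt{6391}\right) \frac{1}{45953} = - \frac{2}{45953} + \frac{3 i \sqrt{6391}}{45953}$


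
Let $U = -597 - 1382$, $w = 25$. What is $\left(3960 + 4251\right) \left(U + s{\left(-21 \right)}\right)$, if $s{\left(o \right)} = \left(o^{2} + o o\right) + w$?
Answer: $-8802192$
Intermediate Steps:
$s{\left(o \right)} = 25 + 2 o^{2}$ ($s{\left(o \right)} = \left(o^{2} + o o\right) + 25 = \left(o^{2} + o^{2}\right) + 25 = 2 o^{2} + 25 = 25 + 2 o^{2}$)
$U = -1979$ ($U = -597 - 1382 = -1979$)
$\left(3960 + 4251\right) \left(U + s{\left(-21 \right)}\right) = \left(3960 + 4251\right) \left(-1979 + \left(25 + 2 \left(-21\right)^{2}\right)\right) = 8211 \left(-1979 + \left(25 + 2 \cdot 441\right)\right) = 8211 \left(-1979 + \left(25 + 882\right)\right) = 8211 \left(-1979 + 907\right) = 8211 \left(-1072\right) = -8802192$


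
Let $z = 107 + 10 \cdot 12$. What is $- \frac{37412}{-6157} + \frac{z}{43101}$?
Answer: $\frac{34338133}{5646231} \approx 6.0816$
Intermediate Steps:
$z = 227$ ($z = 107 + 120 = 227$)
$- \frac{37412}{-6157} + \frac{z}{43101} = - \frac{37412}{-6157} + \frac{227}{43101} = \left(-37412\right) \left(- \frac{1}{6157}\right) + 227 \cdot \frac{1}{43101} = \frac{796}{131} + \frac{227}{43101} = \frac{34338133}{5646231}$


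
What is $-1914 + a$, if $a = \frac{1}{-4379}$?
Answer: $- \frac{8381407}{4379} \approx -1914.0$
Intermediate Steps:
$a = - \frac{1}{4379} \approx -0.00022836$
$-1914 + a = -1914 - \frac{1}{4379} = - \frac{8381407}{4379}$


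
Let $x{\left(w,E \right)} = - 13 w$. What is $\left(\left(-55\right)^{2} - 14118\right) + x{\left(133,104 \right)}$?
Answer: $-12822$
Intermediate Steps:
$\left(\left(-55\right)^{2} - 14118\right) + x{\left(133,104 \right)} = \left(\left(-55\right)^{2} - 14118\right) - 1729 = \left(3025 - 14118\right) - 1729 = -11093 - 1729 = -12822$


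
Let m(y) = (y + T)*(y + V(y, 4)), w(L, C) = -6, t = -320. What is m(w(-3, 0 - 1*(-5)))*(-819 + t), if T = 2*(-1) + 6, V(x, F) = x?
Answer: -27336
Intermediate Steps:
T = 4 (T = -2 + 6 = 4)
m(y) = 2*y*(4 + y) (m(y) = (y + 4)*(y + y) = (4 + y)*(2*y) = 2*y*(4 + y))
m(w(-3, 0 - 1*(-5)))*(-819 + t) = (2*(-6)*(4 - 6))*(-819 - 320) = (2*(-6)*(-2))*(-1139) = 24*(-1139) = -27336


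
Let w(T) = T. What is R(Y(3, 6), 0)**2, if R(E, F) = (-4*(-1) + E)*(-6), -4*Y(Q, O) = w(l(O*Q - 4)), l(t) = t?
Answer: 9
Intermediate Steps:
Y(Q, O) = 1 - O*Q/4 (Y(Q, O) = -(O*Q - 4)/4 = -(-4 + O*Q)/4 = 1 - O*Q/4)
R(E, F) = -24 - 6*E (R(E, F) = (4 + E)*(-6) = -24 - 6*E)
R(Y(3, 6), 0)**2 = (-24 - 6*(1 - 1/4*6*3))**2 = (-24 - 6*(1 - 9/2))**2 = (-24 - 6*(-7/2))**2 = (-24 + 21)**2 = (-3)**2 = 9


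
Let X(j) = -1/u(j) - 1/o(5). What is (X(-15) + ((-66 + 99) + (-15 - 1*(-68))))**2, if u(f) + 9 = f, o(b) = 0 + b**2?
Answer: 2662663201/360000 ≈ 7396.3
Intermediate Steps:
o(b) = b**2
u(f) = -9 + f
X(j) = -1/25 - 1/(-9 + j) (X(j) = -1/(-9 + j) - 1/(5**2) = -1/(-9 + j) - 1/25 = -1/25 - 1/(-9 + j))
(X(-15) + ((-66 + 99) + (-15 - 1*(-68))))**2 = ((-16 - 1*(-15))/(25*(-9 - 15)) + ((-66 + 99) + (-15 - 1*(-68))))**2 = ((1/25)*(-16 + 15)/(-24) + (33 + (-15 + 68)))**2 = ((1/25)*(-1/24)*(-1) + (33 + 53))**2 = (1/600 + 86)**2 = (51601/600)**2 = 2662663201/360000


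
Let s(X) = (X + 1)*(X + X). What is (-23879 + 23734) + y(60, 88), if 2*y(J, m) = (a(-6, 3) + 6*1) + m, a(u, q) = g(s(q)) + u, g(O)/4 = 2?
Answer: -97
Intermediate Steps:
s(X) = 2*X*(1 + X) (s(X) = (1 + X)*(2*X) = 2*X*(1 + X))
g(O) = 8 (g(O) = 4*2 = 8)
a(u, q) = 8 + u
y(J, m) = 4 + m/2 (y(J, m) = (((8 - 6) + 6*1) + m)/2 = ((2 + 6) + m)/2 = (8 + m)/2 = 4 + m/2)
(-23879 + 23734) + y(60, 88) = (-23879 + 23734) + (4 + (½)*88) = -145 + (4 + 44) = -145 + 48 = -97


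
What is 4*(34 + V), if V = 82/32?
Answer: 585/4 ≈ 146.25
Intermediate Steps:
V = 41/16 (V = 82*(1/32) = 41/16 ≈ 2.5625)
4*(34 + V) = 4*(34 + 41/16) = 4*(585/16) = 585/4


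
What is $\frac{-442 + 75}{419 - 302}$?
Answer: $- \frac{367}{117} \approx -3.1368$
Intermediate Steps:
$\frac{-442 + 75}{419 - 302} = - \frac{367}{117}$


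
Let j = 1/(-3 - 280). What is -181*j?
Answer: 181/283 ≈ 0.63958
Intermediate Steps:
j = -1/283 (j = 1/(-283) = -1/283 ≈ -0.0035336)
-181*j = -181*(-1/283) = 181/283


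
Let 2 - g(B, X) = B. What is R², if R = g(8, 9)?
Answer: 36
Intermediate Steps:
g(B, X) = 2 - B
R = -6 (R = 2 - 1*8 = 2 - 8 = -6)
R² = (-6)² = 36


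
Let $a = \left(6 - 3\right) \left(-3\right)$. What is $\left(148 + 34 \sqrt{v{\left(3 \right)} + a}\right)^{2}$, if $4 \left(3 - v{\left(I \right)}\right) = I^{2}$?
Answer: $12367 + 5032 i \sqrt{33} \approx 12367.0 + 28907.0 i$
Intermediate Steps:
$v{\left(I \right)} = 3 - \frac{I^{2}}{4}$
$a = -9$ ($a = 3 \left(-3\right) = -9$)
$\left(148 + 34 \sqrt{v{\left(3 \right)} + a}\right)^{2} = \left(148 + 34 \sqrt{\left(3 - \frac{3^{2}}{4}\right) - 9}\right)^{2} = \left(148 + 34 \sqrt{\left(3 - \frac{9}{4}\right) - 9}\right)^{2} = \left(148 + 34 \sqrt{\frac{3}{4} - 9}\right)^{2} = \left(148 + 34 \sqrt{- \frac{33}{4}}\right)^{2} = \left(148 + 34 \frac{i \sqrt{33}}{2}\right)^{2} = \left(148 + 17 i \sqrt{33}\right)^{2}$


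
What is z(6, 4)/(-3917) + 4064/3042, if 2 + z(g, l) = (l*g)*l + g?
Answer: 7807244/5957757 ≈ 1.3104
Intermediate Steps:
z(g, l) = -2 + g + g*l**2 (z(g, l) = -2 + ((l*g)*l + g) = -2 + ((g*l)*l + g) = -2 + (g*l**2 + g) = -2 + (g + g*l**2) = -2 + g + g*l**2)
z(6, 4)/(-3917) + 4064/3042 = (-2 + 6 + 6*4**2)/(-3917) + 4064/3042 = (-2 + 6 + 6*16)*(-1/3917) + 4064*(1/3042) = (-2 + 6 + 96)*(-1/3917) + 2032/1521 = 100*(-1/3917) + 2032/1521 = -100/3917 + 2032/1521 = 7807244/5957757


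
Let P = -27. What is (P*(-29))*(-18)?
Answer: -14094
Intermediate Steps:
(P*(-29))*(-18) = -27*(-29)*(-18) = 783*(-18) = -14094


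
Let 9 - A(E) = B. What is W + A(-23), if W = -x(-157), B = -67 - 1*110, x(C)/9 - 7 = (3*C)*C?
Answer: -665400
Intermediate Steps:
x(C) = 63 + 27*C² (x(C) = 63 + 9*((3*C)*C) = 63 + 9*(3*C²) = 63 + 27*C²)
B = -177 (B = -67 - 110 = -177)
W = -665586 (W = -(63 + 27*(-157)²) = -(63 + 27*24649) = -(63 + 665523) = -1*665586 = -665586)
A(E) = 186 (A(E) = 9 - 1*(-177) = 9 + 177 = 186)
W + A(-23) = -665586 + 186 = -665400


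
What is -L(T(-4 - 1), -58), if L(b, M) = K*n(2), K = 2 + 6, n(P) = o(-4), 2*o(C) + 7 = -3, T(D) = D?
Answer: 40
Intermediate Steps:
o(C) = -5 (o(C) = -7/2 + (½)*(-3) = -7/2 - 3/2 = -5)
n(P) = -5
K = 8
L(b, M) = -40 (L(b, M) = 8*(-5) = -40)
-L(T(-4 - 1), -58) = -1*(-40) = 40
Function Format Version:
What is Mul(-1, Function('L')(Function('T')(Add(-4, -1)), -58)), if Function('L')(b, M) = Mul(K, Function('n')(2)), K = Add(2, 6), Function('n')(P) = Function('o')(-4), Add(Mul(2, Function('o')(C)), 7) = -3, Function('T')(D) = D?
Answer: 40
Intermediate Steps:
Function('o')(C) = -5 (Function('o')(C) = Add(Rational(-7, 2), Mul(Rational(1, 2), -3)) = Add(Rational(-7, 2), Rational(-3, 2)) = -5)
Function('n')(P) = -5
K = 8
Function('L')(b, M) = -40 (Function('L')(b, M) = Mul(8, -5) = -40)
Mul(-1, Function('L')(Function('T')(Add(-4, -1)), -58)) = Mul(-1, -40) = 40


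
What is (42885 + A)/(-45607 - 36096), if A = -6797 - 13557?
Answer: -22531/81703 ≈ -0.27577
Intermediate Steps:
A = -20354
(42885 + A)/(-45607 - 36096) = (42885 - 20354)/(-45607 - 36096) = 22531/(-81703) = 22531*(-1/81703) = -22531/81703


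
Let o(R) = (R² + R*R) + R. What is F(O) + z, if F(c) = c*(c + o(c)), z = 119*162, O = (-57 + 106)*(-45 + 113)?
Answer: 74007444462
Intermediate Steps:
o(R) = R + 2*R² (o(R) = (R² + R²) + R = 2*R² + R = R + 2*R²)
O = 3332 (O = 49*68 = 3332)
z = 19278
F(c) = c*(c + c*(1 + 2*c))
F(O) + z = 2*3332²*(1 + 3332) + 19278 = 2*11102224*3333 + 19278 = 74007425184 + 19278 = 74007444462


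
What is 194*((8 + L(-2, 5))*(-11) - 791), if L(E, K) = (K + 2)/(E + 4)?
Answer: -177995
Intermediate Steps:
L(E, K) = (2 + K)/(4 + E)
194*((8 + L(-2, 5))*(-11) - 791) = 194*((8 + (2 + 5)/(4 - 2))*(-11) - 791) = 194*((8 + 7/2)*(-11) - 791) = 194*((23/2)*(-11) - 791) = 194*(-253/2 - 791) = 194*(-1835/2) = -177995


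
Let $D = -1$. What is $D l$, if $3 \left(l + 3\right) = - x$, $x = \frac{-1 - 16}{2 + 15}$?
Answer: $\frac{8}{3} \approx 2.6667$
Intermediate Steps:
$x = -1$ ($x = - \frac{17}{17} = \left(-17\right) \frac{1}{17} = -1$)
$l = - \frac{8}{3}$ ($l = -3 + \frac{\left(-1\right) \left(-1\right)}{3} = -3 + \frac{1}{3} \cdot 1 = -3 + \frac{1}{3} = - \frac{8}{3} \approx -2.6667$)
$D l = \left(-1\right) \left(- \frac{8}{3}\right) = \frac{8}{3}$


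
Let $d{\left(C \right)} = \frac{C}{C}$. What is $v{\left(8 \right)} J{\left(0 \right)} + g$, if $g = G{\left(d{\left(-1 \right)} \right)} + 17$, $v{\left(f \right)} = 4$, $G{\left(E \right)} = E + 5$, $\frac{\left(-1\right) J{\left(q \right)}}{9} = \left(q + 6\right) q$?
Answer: $23$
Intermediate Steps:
$J{\left(q \right)} = - 9 q \left(6 + q\right)$ ($J{\left(q \right)} = - 9 \left(q + 6\right) q = - 9 \left(6 + q\right) q = - 9 q \left(6 + q\right)$)
$d{\left(C \right)} = 1$
$G{\left(E \right)} = 5 + E$
$g = 23$ ($g = \left(5 + 1\right) + 17 = 6 + 17 = 23$)
$v{\left(8 \right)} J{\left(0 \right)} + g = 4 \left(\left(-9\right) 0 \left(6 + 0\right)\right) + 23 = 4 \left(\left(-9\right) 0 \cdot 6\right) + 23 = 4 \cdot 0 + 23 = 0 + 23 = 23$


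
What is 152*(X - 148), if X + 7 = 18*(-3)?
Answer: -31768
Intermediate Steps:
X = -61 (X = -7 + 18*(-3) = -7 - 54 = -61)
152*(X - 148) = 152*(-61 - 148) = 152*(-209) = -31768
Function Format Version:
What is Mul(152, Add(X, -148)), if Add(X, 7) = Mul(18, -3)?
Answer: -31768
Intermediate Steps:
X = -61 (X = Add(-7, Mul(18, -3)) = Add(-7, -54) = -61)
Mul(152, Add(X, -148)) = Mul(152, Add(-61, -148)) = Mul(152, -209) = -31768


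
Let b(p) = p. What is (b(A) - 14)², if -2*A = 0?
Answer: 196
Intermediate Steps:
A = 0 (A = -½*0 = 0)
(b(A) - 14)² = (0 - 14)² = (-14)² = 196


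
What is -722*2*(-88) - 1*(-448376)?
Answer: 575448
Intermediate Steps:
-722*2*(-88) - 1*(-448376) = -1444*(-88) + 448376 = 127072 + 448376 = 575448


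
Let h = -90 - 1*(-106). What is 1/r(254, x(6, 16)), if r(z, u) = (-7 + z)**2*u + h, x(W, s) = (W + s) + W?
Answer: 1/1708268 ≈ 5.8539e-7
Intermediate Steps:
h = 16 (h = -90 + 106 = 16)
x(W, s) = s + 2*W
r(z, u) = 16 + u*(-7 + z)**2 (r(z, u) = (-7 + z)**2*u + 16 = u*(-7 + z)**2 + 16 = 16 + u*(-7 + z)**2)
1/r(254, x(6, 16)) = 1/(16 + (16 + 2*6)*(-7 + 254)**2) = 1/(16 + (16 + 12)*247**2) = 1/(16 + 28*61009) = 1/(16 + 1708252) = 1/1708268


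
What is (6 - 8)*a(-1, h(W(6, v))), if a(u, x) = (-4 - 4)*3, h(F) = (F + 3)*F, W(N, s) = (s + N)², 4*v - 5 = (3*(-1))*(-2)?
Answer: 48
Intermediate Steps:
v = 11/4 (v = 5/4 + ((3*(-1))*(-2))/4 = 5/4 + (-3*(-2))/4 = 5/4 + (¼)*6 = 5/4 + 3/2 = 11/4 ≈ 2.7500)
W(N, s) = (N + s)²
h(F) = F*(3 + F) (h(F) = (3 + F)*F = F*(3 + F))
a(u, x) = -24 (a(u, x) = -8*3 = -24)
(6 - 8)*a(-1, h(W(6, v))) = (6 - 8)*(-24) = -2*(-24) = 48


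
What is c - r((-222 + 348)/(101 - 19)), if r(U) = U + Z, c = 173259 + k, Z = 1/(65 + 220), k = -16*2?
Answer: 2024139499/11685 ≈ 1.7323e+5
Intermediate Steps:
k = -32
Z = 1/285 ≈ 0.0035088
c = 173227 (c = 173259 - 32 = 173227)
r(U) = 1/285 + U (r(U) = U + 1/285 = 1/285 + U)
c - r((-222 + 348)/(101 - 19)) = 173227 - (1/285 + (-222 + 348)/(101 - 19)) = 173227 - (1/285 + 126/82) = 173227 - (1/285 + 126*(1/82)) = 173227 - (1/285 + 63/41) = 173227 - 1*17996/11685 = 173227 - 17996/11685 = 2024139499/11685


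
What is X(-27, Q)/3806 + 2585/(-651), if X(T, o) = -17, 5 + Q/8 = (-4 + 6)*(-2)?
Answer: -9849577/2477706 ≈ -3.9753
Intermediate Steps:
Q = -72 (Q = -40 + 8*((-4 + 6)*(-2)) = -40 + 8*(2*(-2)) = -40 + 8*(-4) = -40 - 32 = -72)
X(-27, Q)/3806 + 2585/(-651) = -17/3806 + 2585/(-651) = -17*1/3806 + 2585*(-1/651) = -17/3806 - 2585/651 = -9849577/2477706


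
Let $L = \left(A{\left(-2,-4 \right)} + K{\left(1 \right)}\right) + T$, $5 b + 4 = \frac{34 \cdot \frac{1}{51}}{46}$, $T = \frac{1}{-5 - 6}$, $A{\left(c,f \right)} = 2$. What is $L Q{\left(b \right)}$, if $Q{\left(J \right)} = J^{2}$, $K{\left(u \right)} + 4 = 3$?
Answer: $\frac{2750}{4761} \approx 0.57761$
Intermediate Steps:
$K{\left(u \right)} = -1$ ($K{\left(u \right)} = -4 + 3 = -1$)
$T = - \frac{1}{11}$ ($T = \frac{1}{-11} = - \frac{1}{11} \approx -0.090909$)
$b = - \frac{55}{69}$ ($b = - \frac{4}{5} + \frac{\frac{34}{51} \cdot \frac{1}{46}}{5} = - \frac{4}{5} + \frac{34 \cdot \frac{1}{51} \cdot \frac{1}{46}}{5} = - \frac{4}{5} + \frac{\frac{2}{3} \cdot \frac{1}{46}}{5} = - \frac{4}{5} + \frac{1}{5} \cdot \frac{1}{69} = - \frac{4}{5} + \frac{1}{345} = - \frac{55}{69} \approx -0.7971$)
$L = \frac{10}{11}$ ($L = \left(2 - 1\right) - \frac{1}{11} = 1 - \frac{1}{11} = \frac{10}{11} \approx 0.90909$)
$L Q{\left(b \right)} = \frac{10 \left(- \frac{55}{69}\right)^{2}}{11} = \frac{10}{11} \cdot \frac{3025}{4761} = \frac{2750}{4761}$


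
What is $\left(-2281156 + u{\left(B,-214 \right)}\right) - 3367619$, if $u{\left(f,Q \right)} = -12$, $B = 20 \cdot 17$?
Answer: $-5648787$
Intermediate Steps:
$B = 340$
$\left(-2281156 + u{\left(B,-214 \right)}\right) - 3367619 = \left(-2281156 - 12\right) - 3367619 = -2281168 - 3367619 = -5648787$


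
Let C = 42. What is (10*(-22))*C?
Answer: -9240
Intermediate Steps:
(10*(-22))*C = (10*(-22))*42 = -220*42 = -9240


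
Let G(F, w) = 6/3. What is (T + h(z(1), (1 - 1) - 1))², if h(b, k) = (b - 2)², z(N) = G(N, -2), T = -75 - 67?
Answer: 20164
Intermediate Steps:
G(F, w) = 2 (G(F, w) = 6*(⅓) = 2)
T = -142
z(N) = 2
h(b, k) = (-2 + b)²
(T + h(z(1), (1 - 1) - 1))² = (-142 + (-2 + 2)²)² = (-142 + 0²)² = (-142 + 0)² = (-142)² = 20164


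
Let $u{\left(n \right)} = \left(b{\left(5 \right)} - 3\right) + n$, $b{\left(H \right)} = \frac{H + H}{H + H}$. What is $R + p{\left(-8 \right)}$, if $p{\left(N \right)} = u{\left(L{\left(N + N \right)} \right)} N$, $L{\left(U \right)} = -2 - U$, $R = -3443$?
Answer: $-3539$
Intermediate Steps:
$b{\left(H \right)} = 1$ ($b{\left(H \right)} = \frac{2 H}{2 H} = 2 H \frac{1}{2 H} = 1$)
$u{\left(n \right)} = -2 + n$ ($u{\left(n \right)} = \left(1 - 3\right) + n = -2 + n$)
$p{\left(N \right)} = N \left(-4 - 2 N\right)$ ($p{\left(N \right)} = \left(-2 - \left(2 + 2 N\right)\right) N = \left(-4 - 2 N\right) N = N \left(-4 - 2 N\right)$)
$R + p{\left(-8 \right)} = -3443 - - 16 \left(2 - 8\right) = -3443 - \left(-16\right) \left(-6\right) = -3443 - 96 = -3539$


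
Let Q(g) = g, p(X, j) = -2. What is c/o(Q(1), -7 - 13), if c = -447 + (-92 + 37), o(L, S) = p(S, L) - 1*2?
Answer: 251/2 ≈ 125.50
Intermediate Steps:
o(L, S) = -4 (o(L, S) = -2 - 1*2 = -2 - 2 = -4)
c = -502 (c = -447 - 55 = -502)
c/o(Q(1), -7 - 13) = -502/(-4) = -502*(-1/4) = 251/2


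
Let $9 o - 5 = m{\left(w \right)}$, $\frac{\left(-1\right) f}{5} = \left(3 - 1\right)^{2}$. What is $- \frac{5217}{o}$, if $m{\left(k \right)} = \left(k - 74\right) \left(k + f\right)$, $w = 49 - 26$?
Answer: $\frac{1269}{4} \approx 317.25$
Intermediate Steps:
$f = -20$ ($f = - 5 \left(3 - 1\right)^{2} = - 5 \cdot 2^{2} = \left(-5\right) 4 = -20$)
$w = 23$
$m{\left(k \right)} = \left(-74 + k\right) \left(-20 + k\right)$ ($m{\left(k \right)} = \left(k - 74\right) \left(k - 20\right) = \left(-74 + k\right) \left(-20 + k\right)$)
$o = - \frac{148}{9}$ ($o = \frac{5}{9} + \frac{1480 + 23^{2} - 2162}{9} = \frac{5}{9} + \frac{1480 + 529 - 2162}{9} = \frac{5}{9} + \frac{1}{9} \left(-153\right) = \frac{5}{9} - 17 = - \frac{148}{9} \approx -16.444$)
$- \frac{5217}{o} = - \frac{5217}{- \frac{148}{9}} = \left(-5217\right) \left(- \frac{9}{148}\right) = \frac{1269}{4}$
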